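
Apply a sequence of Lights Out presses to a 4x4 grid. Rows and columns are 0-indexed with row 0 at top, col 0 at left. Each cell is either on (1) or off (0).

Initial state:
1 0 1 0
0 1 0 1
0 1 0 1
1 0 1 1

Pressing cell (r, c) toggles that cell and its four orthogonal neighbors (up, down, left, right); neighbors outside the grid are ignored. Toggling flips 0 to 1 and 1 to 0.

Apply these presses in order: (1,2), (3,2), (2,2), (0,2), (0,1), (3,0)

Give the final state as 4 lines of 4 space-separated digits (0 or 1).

Answer: 0 0 0 1
0 1 1 0
1 0 1 0
0 0 1 0

Derivation:
After press 1 at (1,2):
1 0 0 0
0 0 1 0
0 1 1 1
1 0 1 1

After press 2 at (3,2):
1 0 0 0
0 0 1 0
0 1 0 1
1 1 0 0

After press 3 at (2,2):
1 0 0 0
0 0 0 0
0 0 1 0
1 1 1 0

After press 4 at (0,2):
1 1 1 1
0 0 1 0
0 0 1 0
1 1 1 0

After press 5 at (0,1):
0 0 0 1
0 1 1 0
0 0 1 0
1 1 1 0

After press 6 at (3,0):
0 0 0 1
0 1 1 0
1 0 1 0
0 0 1 0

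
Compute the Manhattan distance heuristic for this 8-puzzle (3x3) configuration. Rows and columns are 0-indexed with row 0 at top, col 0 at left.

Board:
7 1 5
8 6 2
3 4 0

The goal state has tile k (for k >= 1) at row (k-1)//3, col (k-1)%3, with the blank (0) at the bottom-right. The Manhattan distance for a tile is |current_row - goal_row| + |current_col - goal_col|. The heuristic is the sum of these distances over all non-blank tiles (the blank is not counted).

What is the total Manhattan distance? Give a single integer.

Tile 7: (0,0)->(2,0) = 2
Tile 1: (0,1)->(0,0) = 1
Tile 5: (0,2)->(1,1) = 2
Tile 8: (1,0)->(2,1) = 2
Tile 6: (1,1)->(1,2) = 1
Tile 2: (1,2)->(0,1) = 2
Tile 3: (2,0)->(0,2) = 4
Tile 4: (2,1)->(1,0) = 2
Sum: 2 + 1 + 2 + 2 + 1 + 2 + 4 + 2 = 16

Answer: 16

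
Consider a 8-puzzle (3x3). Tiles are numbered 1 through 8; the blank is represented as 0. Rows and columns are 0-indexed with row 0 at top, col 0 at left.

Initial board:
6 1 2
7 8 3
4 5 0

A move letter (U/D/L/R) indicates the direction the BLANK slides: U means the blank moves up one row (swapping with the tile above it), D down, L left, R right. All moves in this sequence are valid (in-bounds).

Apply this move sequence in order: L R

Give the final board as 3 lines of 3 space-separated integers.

After move 1 (L):
6 1 2
7 8 3
4 0 5

After move 2 (R):
6 1 2
7 8 3
4 5 0

Answer: 6 1 2
7 8 3
4 5 0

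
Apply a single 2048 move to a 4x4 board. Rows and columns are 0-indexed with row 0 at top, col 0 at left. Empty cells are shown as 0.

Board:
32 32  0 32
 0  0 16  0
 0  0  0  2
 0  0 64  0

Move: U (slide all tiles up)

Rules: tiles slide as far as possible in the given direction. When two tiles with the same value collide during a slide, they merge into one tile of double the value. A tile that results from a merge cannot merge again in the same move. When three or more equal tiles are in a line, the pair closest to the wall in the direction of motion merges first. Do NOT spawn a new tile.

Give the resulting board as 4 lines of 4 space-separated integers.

Answer: 32 32 16 32
 0  0 64  2
 0  0  0  0
 0  0  0  0

Derivation:
Slide up:
col 0: [32, 0, 0, 0] -> [32, 0, 0, 0]
col 1: [32, 0, 0, 0] -> [32, 0, 0, 0]
col 2: [0, 16, 0, 64] -> [16, 64, 0, 0]
col 3: [32, 0, 2, 0] -> [32, 2, 0, 0]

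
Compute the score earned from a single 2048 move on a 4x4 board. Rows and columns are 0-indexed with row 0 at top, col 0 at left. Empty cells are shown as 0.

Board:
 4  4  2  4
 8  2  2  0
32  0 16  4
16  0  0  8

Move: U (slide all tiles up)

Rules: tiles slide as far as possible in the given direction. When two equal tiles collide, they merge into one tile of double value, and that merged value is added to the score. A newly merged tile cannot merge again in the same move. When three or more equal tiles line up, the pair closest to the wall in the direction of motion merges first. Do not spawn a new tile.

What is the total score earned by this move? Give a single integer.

Slide up:
col 0: [4, 8, 32, 16] -> [4, 8, 32, 16]  score +0 (running 0)
col 1: [4, 2, 0, 0] -> [4, 2, 0, 0]  score +0 (running 0)
col 2: [2, 2, 16, 0] -> [4, 16, 0, 0]  score +4 (running 4)
col 3: [4, 0, 4, 8] -> [8, 8, 0, 0]  score +8 (running 12)
Board after move:
 4  4  4  8
 8  2 16  8
32  0  0  0
16  0  0  0

Answer: 12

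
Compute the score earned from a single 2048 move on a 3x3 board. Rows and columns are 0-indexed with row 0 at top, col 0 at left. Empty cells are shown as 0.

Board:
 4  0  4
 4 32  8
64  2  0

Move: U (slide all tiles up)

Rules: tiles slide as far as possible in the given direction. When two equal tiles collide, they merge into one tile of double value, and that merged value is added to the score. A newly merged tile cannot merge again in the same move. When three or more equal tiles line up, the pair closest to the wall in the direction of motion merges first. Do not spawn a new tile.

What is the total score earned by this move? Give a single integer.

Answer: 8

Derivation:
Slide up:
col 0: [4, 4, 64] -> [8, 64, 0]  score +8 (running 8)
col 1: [0, 32, 2] -> [32, 2, 0]  score +0 (running 8)
col 2: [4, 8, 0] -> [4, 8, 0]  score +0 (running 8)
Board after move:
 8 32  4
64  2  8
 0  0  0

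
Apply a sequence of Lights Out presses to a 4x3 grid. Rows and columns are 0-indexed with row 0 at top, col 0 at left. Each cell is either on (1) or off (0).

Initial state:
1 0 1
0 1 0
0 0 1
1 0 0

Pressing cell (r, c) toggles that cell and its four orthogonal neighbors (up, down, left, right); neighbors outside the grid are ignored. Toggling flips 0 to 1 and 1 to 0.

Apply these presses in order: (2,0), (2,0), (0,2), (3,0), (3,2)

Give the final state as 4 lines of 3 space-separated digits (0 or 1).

Answer: 1 1 0
0 1 1
1 0 0
0 0 1

Derivation:
After press 1 at (2,0):
1 0 1
1 1 0
1 1 1
0 0 0

After press 2 at (2,0):
1 0 1
0 1 0
0 0 1
1 0 0

After press 3 at (0,2):
1 1 0
0 1 1
0 0 1
1 0 0

After press 4 at (3,0):
1 1 0
0 1 1
1 0 1
0 1 0

After press 5 at (3,2):
1 1 0
0 1 1
1 0 0
0 0 1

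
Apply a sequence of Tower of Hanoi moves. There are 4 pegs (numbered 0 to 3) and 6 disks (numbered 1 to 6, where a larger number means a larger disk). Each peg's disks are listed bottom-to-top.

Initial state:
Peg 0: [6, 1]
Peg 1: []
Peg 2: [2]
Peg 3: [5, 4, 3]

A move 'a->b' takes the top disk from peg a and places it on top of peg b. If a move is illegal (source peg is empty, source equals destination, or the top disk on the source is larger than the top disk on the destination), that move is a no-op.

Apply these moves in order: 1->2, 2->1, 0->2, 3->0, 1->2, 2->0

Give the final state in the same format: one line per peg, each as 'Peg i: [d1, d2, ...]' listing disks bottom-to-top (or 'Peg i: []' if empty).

Answer: Peg 0: [6, 3, 1]
Peg 1: [2]
Peg 2: []
Peg 3: [5, 4]

Derivation:
After move 1 (1->2):
Peg 0: [6, 1]
Peg 1: []
Peg 2: [2]
Peg 3: [5, 4, 3]

After move 2 (2->1):
Peg 0: [6, 1]
Peg 1: [2]
Peg 2: []
Peg 3: [5, 4, 3]

After move 3 (0->2):
Peg 0: [6]
Peg 1: [2]
Peg 2: [1]
Peg 3: [5, 4, 3]

After move 4 (3->0):
Peg 0: [6, 3]
Peg 1: [2]
Peg 2: [1]
Peg 3: [5, 4]

After move 5 (1->2):
Peg 0: [6, 3]
Peg 1: [2]
Peg 2: [1]
Peg 3: [5, 4]

After move 6 (2->0):
Peg 0: [6, 3, 1]
Peg 1: [2]
Peg 2: []
Peg 3: [5, 4]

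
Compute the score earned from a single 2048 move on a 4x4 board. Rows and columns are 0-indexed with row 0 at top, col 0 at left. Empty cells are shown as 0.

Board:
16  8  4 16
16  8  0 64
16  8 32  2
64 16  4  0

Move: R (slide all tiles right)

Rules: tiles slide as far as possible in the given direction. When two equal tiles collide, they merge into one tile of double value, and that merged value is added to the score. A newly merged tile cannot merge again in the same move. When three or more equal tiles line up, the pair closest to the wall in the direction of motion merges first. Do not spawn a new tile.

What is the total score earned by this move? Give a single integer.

Slide right:
row 0: [16, 8, 4, 16] -> [16, 8, 4, 16]  score +0 (running 0)
row 1: [16, 8, 0, 64] -> [0, 16, 8, 64]  score +0 (running 0)
row 2: [16, 8, 32, 2] -> [16, 8, 32, 2]  score +0 (running 0)
row 3: [64, 16, 4, 0] -> [0, 64, 16, 4]  score +0 (running 0)
Board after move:
16  8  4 16
 0 16  8 64
16  8 32  2
 0 64 16  4

Answer: 0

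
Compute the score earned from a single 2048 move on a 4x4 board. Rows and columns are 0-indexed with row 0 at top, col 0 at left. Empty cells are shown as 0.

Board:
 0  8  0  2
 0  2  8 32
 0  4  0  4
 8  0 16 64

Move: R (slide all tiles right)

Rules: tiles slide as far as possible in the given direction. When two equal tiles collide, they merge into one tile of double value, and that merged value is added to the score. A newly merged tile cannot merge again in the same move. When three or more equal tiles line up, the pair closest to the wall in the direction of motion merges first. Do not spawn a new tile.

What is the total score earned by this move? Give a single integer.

Answer: 8

Derivation:
Slide right:
row 0: [0, 8, 0, 2] -> [0, 0, 8, 2]  score +0 (running 0)
row 1: [0, 2, 8, 32] -> [0, 2, 8, 32]  score +0 (running 0)
row 2: [0, 4, 0, 4] -> [0, 0, 0, 8]  score +8 (running 8)
row 3: [8, 0, 16, 64] -> [0, 8, 16, 64]  score +0 (running 8)
Board after move:
 0  0  8  2
 0  2  8 32
 0  0  0  8
 0  8 16 64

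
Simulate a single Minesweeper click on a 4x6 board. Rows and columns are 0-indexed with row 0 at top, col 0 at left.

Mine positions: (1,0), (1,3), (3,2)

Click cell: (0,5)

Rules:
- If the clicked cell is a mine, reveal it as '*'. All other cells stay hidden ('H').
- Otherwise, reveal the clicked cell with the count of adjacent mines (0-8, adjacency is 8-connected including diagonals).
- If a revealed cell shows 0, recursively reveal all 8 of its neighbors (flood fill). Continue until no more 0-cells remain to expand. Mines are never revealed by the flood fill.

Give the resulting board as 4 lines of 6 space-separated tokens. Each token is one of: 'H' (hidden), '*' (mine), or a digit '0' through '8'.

H H H H 1 0
H H H H 1 0
H H H 2 1 0
H H H 1 0 0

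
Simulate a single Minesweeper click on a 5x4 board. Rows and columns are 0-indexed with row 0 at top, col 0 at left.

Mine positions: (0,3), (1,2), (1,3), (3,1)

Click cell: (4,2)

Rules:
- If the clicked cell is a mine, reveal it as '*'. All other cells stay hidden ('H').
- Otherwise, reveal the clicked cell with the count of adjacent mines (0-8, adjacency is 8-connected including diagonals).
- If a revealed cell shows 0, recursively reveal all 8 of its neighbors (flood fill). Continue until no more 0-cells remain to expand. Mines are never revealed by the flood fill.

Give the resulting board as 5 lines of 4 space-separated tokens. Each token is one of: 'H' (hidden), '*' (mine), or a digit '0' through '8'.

H H H H
H H H H
H H H H
H H H H
H H 1 H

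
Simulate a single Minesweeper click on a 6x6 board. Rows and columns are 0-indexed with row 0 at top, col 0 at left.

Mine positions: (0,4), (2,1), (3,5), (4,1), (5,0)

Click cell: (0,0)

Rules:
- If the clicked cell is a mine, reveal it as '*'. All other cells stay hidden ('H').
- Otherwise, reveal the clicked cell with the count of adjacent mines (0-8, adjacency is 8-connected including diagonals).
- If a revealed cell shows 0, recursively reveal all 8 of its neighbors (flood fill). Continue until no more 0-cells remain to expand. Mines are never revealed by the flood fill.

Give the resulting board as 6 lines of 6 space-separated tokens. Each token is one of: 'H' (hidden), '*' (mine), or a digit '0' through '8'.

0 0 0 1 H H
1 1 1 1 H H
H H H H H H
H H H H H H
H H H H H H
H H H H H H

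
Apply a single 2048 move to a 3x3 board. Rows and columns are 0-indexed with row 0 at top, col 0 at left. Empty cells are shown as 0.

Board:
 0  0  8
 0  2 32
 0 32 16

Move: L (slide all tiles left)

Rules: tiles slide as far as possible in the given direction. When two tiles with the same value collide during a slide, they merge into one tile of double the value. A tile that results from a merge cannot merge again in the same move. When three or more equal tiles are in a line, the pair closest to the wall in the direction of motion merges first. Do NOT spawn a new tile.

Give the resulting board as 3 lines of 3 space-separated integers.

Slide left:
row 0: [0, 0, 8] -> [8, 0, 0]
row 1: [0, 2, 32] -> [2, 32, 0]
row 2: [0, 32, 16] -> [32, 16, 0]

Answer:  8  0  0
 2 32  0
32 16  0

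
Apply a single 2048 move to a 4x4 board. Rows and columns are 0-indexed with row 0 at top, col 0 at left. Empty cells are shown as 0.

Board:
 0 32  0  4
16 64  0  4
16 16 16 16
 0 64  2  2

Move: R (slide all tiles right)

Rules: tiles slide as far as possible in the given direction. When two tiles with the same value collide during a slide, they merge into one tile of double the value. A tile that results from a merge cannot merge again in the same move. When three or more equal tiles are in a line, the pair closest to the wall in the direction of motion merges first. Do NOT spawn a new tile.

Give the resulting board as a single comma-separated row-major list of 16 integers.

Slide right:
row 0: [0, 32, 0, 4] -> [0, 0, 32, 4]
row 1: [16, 64, 0, 4] -> [0, 16, 64, 4]
row 2: [16, 16, 16, 16] -> [0, 0, 32, 32]
row 3: [0, 64, 2, 2] -> [0, 0, 64, 4]

Answer: 0, 0, 32, 4, 0, 16, 64, 4, 0, 0, 32, 32, 0, 0, 64, 4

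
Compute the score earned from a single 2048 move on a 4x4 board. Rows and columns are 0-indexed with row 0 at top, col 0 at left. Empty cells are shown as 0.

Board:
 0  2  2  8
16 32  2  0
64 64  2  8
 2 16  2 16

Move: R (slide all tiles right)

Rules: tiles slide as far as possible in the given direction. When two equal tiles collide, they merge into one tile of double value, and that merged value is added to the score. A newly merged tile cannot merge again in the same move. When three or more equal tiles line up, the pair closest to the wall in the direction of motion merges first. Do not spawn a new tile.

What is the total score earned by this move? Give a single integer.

Slide right:
row 0: [0, 2, 2, 8] -> [0, 0, 4, 8]  score +4 (running 4)
row 1: [16, 32, 2, 0] -> [0, 16, 32, 2]  score +0 (running 4)
row 2: [64, 64, 2, 8] -> [0, 128, 2, 8]  score +128 (running 132)
row 3: [2, 16, 2, 16] -> [2, 16, 2, 16]  score +0 (running 132)
Board after move:
  0   0   4   8
  0  16  32   2
  0 128   2   8
  2  16   2  16

Answer: 132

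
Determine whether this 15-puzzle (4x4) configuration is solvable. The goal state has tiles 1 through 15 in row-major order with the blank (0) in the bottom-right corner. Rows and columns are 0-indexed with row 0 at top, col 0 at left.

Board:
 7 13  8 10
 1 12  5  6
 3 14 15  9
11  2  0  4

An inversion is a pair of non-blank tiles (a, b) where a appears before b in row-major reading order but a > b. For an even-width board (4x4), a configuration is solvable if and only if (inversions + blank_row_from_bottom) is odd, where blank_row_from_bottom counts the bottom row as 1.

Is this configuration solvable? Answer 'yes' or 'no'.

Inversions: 56
Blank is in row 3 (0-indexed from top), which is row 1 counting from the bottom (bottom = 1).
56 + 1 = 57, which is odd, so the puzzle is solvable.

Answer: yes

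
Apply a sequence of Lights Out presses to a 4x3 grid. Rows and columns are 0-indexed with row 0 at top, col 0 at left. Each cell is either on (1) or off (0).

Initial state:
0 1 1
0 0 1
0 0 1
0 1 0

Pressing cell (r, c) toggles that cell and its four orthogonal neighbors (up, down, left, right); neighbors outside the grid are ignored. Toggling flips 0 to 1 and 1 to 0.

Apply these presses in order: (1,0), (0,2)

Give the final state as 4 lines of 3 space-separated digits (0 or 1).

After press 1 at (1,0):
1 1 1
1 1 1
1 0 1
0 1 0

After press 2 at (0,2):
1 0 0
1 1 0
1 0 1
0 1 0

Answer: 1 0 0
1 1 0
1 0 1
0 1 0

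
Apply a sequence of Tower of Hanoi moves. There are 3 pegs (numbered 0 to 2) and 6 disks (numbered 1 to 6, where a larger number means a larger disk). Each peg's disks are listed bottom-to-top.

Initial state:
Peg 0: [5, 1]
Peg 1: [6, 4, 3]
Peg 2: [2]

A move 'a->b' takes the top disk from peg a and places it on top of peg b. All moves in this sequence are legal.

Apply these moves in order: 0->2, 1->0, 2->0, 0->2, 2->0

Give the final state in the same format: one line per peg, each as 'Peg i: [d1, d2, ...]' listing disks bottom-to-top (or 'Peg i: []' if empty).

Answer: Peg 0: [5, 3, 1]
Peg 1: [6, 4]
Peg 2: [2]

Derivation:
After move 1 (0->2):
Peg 0: [5]
Peg 1: [6, 4, 3]
Peg 2: [2, 1]

After move 2 (1->0):
Peg 0: [5, 3]
Peg 1: [6, 4]
Peg 2: [2, 1]

After move 3 (2->0):
Peg 0: [5, 3, 1]
Peg 1: [6, 4]
Peg 2: [2]

After move 4 (0->2):
Peg 0: [5, 3]
Peg 1: [6, 4]
Peg 2: [2, 1]

After move 5 (2->0):
Peg 0: [5, 3, 1]
Peg 1: [6, 4]
Peg 2: [2]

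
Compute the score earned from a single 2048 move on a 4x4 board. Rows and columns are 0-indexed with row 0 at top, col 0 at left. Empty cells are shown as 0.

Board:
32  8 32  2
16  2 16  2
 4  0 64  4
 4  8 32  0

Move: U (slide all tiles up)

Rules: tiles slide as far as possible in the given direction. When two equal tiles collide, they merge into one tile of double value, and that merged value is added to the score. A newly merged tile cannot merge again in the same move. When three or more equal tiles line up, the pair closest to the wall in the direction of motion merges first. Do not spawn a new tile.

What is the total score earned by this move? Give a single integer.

Answer: 12

Derivation:
Slide up:
col 0: [32, 16, 4, 4] -> [32, 16, 8, 0]  score +8 (running 8)
col 1: [8, 2, 0, 8] -> [8, 2, 8, 0]  score +0 (running 8)
col 2: [32, 16, 64, 32] -> [32, 16, 64, 32]  score +0 (running 8)
col 3: [2, 2, 4, 0] -> [4, 4, 0, 0]  score +4 (running 12)
Board after move:
32  8 32  4
16  2 16  4
 8  8 64  0
 0  0 32  0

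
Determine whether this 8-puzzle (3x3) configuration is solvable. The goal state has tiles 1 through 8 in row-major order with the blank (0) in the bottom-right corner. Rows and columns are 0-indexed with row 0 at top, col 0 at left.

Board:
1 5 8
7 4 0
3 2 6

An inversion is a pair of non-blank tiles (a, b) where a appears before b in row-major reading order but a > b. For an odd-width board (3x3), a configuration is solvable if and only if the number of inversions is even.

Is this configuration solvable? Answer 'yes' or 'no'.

Answer: no

Derivation:
Inversions (pairs i<j in row-major order where tile[i] > tile[j] > 0): 15
15 is odd, so the puzzle is not solvable.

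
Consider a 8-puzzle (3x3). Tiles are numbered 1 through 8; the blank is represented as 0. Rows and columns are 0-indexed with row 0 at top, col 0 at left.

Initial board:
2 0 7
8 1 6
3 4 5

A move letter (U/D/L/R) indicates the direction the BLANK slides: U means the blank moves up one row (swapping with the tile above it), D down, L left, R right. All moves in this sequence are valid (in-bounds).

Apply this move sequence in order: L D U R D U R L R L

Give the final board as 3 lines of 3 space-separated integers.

Answer: 2 0 7
8 1 6
3 4 5

Derivation:
After move 1 (L):
0 2 7
8 1 6
3 4 5

After move 2 (D):
8 2 7
0 1 6
3 4 5

After move 3 (U):
0 2 7
8 1 6
3 4 5

After move 4 (R):
2 0 7
8 1 6
3 4 5

After move 5 (D):
2 1 7
8 0 6
3 4 5

After move 6 (U):
2 0 7
8 1 6
3 4 5

After move 7 (R):
2 7 0
8 1 6
3 4 5

After move 8 (L):
2 0 7
8 1 6
3 4 5

After move 9 (R):
2 7 0
8 1 6
3 4 5

After move 10 (L):
2 0 7
8 1 6
3 4 5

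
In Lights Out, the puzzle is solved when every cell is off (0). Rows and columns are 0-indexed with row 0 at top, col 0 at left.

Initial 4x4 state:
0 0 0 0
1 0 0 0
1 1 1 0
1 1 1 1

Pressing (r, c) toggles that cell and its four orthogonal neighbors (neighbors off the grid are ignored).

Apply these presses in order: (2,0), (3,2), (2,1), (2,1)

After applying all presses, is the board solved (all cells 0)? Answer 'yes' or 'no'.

After press 1 at (2,0):
0 0 0 0
0 0 0 0
0 0 1 0
0 1 1 1

After press 2 at (3,2):
0 0 0 0
0 0 0 0
0 0 0 0
0 0 0 0

After press 3 at (2,1):
0 0 0 0
0 1 0 0
1 1 1 0
0 1 0 0

After press 4 at (2,1):
0 0 0 0
0 0 0 0
0 0 0 0
0 0 0 0

Lights still on: 0

Answer: yes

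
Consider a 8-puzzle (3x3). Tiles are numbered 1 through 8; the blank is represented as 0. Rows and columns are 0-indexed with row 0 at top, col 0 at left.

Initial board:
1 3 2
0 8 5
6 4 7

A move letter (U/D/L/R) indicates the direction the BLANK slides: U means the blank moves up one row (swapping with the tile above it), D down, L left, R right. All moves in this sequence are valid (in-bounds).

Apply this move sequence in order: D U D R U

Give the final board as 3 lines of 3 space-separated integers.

After move 1 (D):
1 3 2
6 8 5
0 4 7

After move 2 (U):
1 3 2
0 8 5
6 4 7

After move 3 (D):
1 3 2
6 8 5
0 4 7

After move 4 (R):
1 3 2
6 8 5
4 0 7

After move 5 (U):
1 3 2
6 0 5
4 8 7

Answer: 1 3 2
6 0 5
4 8 7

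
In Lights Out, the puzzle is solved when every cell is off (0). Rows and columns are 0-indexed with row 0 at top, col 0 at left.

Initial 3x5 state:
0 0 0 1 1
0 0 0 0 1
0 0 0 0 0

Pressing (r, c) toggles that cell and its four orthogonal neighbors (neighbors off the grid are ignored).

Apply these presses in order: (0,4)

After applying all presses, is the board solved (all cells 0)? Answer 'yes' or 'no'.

After press 1 at (0,4):
0 0 0 0 0
0 0 0 0 0
0 0 0 0 0

Lights still on: 0

Answer: yes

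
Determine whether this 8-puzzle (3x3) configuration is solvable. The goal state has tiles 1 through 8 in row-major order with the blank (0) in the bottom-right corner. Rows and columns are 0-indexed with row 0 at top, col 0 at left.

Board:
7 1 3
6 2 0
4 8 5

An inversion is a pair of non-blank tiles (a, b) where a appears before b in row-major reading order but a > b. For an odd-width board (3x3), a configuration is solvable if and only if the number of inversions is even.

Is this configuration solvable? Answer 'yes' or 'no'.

Answer: no

Derivation:
Inversions (pairs i<j in row-major order where tile[i] > tile[j] > 0): 11
11 is odd, so the puzzle is not solvable.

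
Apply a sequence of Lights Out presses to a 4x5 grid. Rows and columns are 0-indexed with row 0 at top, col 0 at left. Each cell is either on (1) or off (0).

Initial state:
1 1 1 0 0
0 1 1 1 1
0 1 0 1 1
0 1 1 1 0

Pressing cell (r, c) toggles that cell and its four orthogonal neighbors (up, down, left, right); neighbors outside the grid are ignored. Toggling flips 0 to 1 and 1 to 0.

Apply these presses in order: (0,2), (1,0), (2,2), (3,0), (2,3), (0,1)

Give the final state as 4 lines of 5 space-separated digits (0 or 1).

After press 1 at (0,2):
1 0 0 1 0
0 1 0 1 1
0 1 0 1 1
0 1 1 1 0

After press 2 at (1,0):
0 0 0 1 0
1 0 0 1 1
1 1 0 1 1
0 1 1 1 0

After press 3 at (2,2):
0 0 0 1 0
1 0 1 1 1
1 0 1 0 1
0 1 0 1 0

After press 4 at (3,0):
0 0 0 1 0
1 0 1 1 1
0 0 1 0 1
1 0 0 1 0

After press 5 at (2,3):
0 0 0 1 0
1 0 1 0 1
0 0 0 1 0
1 0 0 0 0

After press 6 at (0,1):
1 1 1 1 0
1 1 1 0 1
0 0 0 1 0
1 0 0 0 0

Answer: 1 1 1 1 0
1 1 1 0 1
0 0 0 1 0
1 0 0 0 0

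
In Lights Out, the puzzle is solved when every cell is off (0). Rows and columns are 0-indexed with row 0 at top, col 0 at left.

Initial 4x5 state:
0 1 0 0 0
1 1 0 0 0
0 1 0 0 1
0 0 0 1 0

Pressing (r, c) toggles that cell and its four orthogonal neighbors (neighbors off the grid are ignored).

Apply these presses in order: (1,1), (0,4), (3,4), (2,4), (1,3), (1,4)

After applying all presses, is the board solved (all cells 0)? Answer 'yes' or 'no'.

Answer: yes

Derivation:
After press 1 at (1,1):
0 0 0 0 0
0 0 1 0 0
0 0 0 0 1
0 0 0 1 0

After press 2 at (0,4):
0 0 0 1 1
0 0 1 0 1
0 0 0 0 1
0 0 0 1 0

After press 3 at (3,4):
0 0 0 1 1
0 0 1 0 1
0 0 0 0 0
0 0 0 0 1

After press 4 at (2,4):
0 0 0 1 1
0 0 1 0 0
0 0 0 1 1
0 0 0 0 0

After press 5 at (1,3):
0 0 0 0 1
0 0 0 1 1
0 0 0 0 1
0 0 0 0 0

After press 6 at (1,4):
0 0 0 0 0
0 0 0 0 0
0 0 0 0 0
0 0 0 0 0

Lights still on: 0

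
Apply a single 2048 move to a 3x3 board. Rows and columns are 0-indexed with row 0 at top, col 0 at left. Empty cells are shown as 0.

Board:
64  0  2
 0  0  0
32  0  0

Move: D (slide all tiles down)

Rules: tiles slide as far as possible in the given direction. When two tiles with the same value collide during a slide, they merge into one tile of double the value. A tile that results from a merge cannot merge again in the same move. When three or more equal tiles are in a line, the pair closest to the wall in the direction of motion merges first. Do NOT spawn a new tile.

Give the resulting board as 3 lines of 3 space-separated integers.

Slide down:
col 0: [64, 0, 32] -> [0, 64, 32]
col 1: [0, 0, 0] -> [0, 0, 0]
col 2: [2, 0, 0] -> [0, 0, 2]

Answer:  0  0  0
64  0  0
32  0  2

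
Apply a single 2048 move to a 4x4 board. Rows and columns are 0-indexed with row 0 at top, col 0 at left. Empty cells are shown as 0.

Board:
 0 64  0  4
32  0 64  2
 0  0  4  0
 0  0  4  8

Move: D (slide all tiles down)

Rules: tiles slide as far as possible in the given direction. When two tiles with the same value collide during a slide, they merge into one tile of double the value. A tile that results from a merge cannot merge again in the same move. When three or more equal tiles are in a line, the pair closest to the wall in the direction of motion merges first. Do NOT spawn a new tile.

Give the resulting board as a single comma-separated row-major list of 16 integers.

Answer: 0, 0, 0, 0, 0, 0, 0, 4, 0, 0, 64, 2, 32, 64, 8, 8

Derivation:
Slide down:
col 0: [0, 32, 0, 0] -> [0, 0, 0, 32]
col 1: [64, 0, 0, 0] -> [0, 0, 0, 64]
col 2: [0, 64, 4, 4] -> [0, 0, 64, 8]
col 3: [4, 2, 0, 8] -> [0, 4, 2, 8]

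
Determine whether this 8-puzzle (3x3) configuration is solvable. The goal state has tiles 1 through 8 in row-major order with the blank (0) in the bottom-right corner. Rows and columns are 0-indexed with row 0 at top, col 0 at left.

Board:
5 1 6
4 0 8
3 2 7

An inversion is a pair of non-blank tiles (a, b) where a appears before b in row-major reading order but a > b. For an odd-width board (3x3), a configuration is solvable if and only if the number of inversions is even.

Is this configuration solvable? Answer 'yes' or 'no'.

Answer: no

Derivation:
Inversions (pairs i<j in row-major order where tile[i] > tile[j] > 0): 13
13 is odd, so the puzzle is not solvable.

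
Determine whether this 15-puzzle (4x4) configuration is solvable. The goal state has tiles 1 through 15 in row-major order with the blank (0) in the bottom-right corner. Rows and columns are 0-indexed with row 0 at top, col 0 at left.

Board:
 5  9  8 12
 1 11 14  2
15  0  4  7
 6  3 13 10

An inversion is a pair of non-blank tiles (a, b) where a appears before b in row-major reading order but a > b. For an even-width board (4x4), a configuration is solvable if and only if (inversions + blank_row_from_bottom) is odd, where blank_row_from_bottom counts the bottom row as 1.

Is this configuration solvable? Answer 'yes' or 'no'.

Inversions: 49
Blank is in row 2 (0-indexed from top), which is row 2 counting from the bottom (bottom = 1).
49 + 2 = 51, which is odd, so the puzzle is solvable.

Answer: yes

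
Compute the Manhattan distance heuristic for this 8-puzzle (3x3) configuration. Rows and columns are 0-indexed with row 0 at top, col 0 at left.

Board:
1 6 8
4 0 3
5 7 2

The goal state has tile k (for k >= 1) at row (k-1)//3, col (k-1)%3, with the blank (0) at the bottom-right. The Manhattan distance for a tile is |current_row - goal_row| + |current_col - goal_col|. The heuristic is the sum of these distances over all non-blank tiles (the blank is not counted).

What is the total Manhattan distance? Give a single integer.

Answer: 12

Derivation:
Tile 1: at (0,0), goal (0,0), distance |0-0|+|0-0| = 0
Tile 6: at (0,1), goal (1,2), distance |0-1|+|1-2| = 2
Tile 8: at (0,2), goal (2,1), distance |0-2|+|2-1| = 3
Tile 4: at (1,0), goal (1,0), distance |1-1|+|0-0| = 0
Tile 3: at (1,2), goal (0,2), distance |1-0|+|2-2| = 1
Tile 5: at (2,0), goal (1,1), distance |2-1|+|0-1| = 2
Tile 7: at (2,1), goal (2,0), distance |2-2|+|1-0| = 1
Tile 2: at (2,2), goal (0,1), distance |2-0|+|2-1| = 3
Sum: 0 + 2 + 3 + 0 + 1 + 2 + 1 + 3 = 12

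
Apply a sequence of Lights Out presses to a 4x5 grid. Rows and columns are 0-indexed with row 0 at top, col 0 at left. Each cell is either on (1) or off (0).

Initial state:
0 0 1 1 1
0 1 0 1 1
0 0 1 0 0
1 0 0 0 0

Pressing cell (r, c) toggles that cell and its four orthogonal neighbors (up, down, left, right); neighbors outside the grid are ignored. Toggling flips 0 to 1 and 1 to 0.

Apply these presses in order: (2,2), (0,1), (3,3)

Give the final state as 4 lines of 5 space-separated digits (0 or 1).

After press 1 at (2,2):
0 0 1 1 1
0 1 1 1 1
0 1 0 1 0
1 0 1 0 0

After press 2 at (0,1):
1 1 0 1 1
0 0 1 1 1
0 1 0 1 0
1 0 1 0 0

After press 3 at (3,3):
1 1 0 1 1
0 0 1 1 1
0 1 0 0 0
1 0 0 1 1

Answer: 1 1 0 1 1
0 0 1 1 1
0 1 0 0 0
1 0 0 1 1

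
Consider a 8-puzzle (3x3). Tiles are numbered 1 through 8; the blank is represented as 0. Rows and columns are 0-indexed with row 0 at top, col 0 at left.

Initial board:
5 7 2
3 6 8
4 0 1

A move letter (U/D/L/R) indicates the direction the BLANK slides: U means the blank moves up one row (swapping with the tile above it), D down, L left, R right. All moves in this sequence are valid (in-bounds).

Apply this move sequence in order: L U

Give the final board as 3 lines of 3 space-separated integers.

After move 1 (L):
5 7 2
3 6 8
0 4 1

After move 2 (U):
5 7 2
0 6 8
3 4 1

Answer: 5 7 2
0 6 8
3 4 1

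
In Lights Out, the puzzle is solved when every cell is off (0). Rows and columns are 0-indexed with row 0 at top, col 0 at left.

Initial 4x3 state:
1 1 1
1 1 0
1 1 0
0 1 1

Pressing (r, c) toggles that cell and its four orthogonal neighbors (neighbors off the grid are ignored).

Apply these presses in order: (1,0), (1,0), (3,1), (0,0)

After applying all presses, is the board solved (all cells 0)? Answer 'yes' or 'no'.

After press 1 at (1,0):
0 1 1
0 0 0
0 1 0
0 1 1

After press 2 at (1,0):
1 1 1
1 1 0
1 1 0
0 1 1

After press 3 at (3,1):
1 1 1
1 1 0
1 0 0
1 0 0

After press 4 at (0,0):
0 0 1
0 1 0
1 0 0
1 0 0

Lights still on: 4

Answer: no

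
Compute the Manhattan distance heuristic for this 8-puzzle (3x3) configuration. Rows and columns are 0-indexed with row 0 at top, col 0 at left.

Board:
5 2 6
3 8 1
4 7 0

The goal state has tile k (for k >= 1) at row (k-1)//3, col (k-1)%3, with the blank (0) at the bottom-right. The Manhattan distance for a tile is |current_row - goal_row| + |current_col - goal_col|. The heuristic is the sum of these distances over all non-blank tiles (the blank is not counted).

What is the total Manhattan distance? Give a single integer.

Answer: 12

Derivation:
Tile 5: at (0,0), goal (1,1), distance |0-1|+|0-1| = 2
Tile 2: at (0,1), goal (0,1), distance |0-0|+|1-1| = 0
Tile 6: at (0,2), goal (1,2), distance |0-1|+|2-2| = 1
Tile 3: at (1,0), goal (0,2), distance |1-0|+|0-2| = 3
Tile 8: at (1,1), goal (2,1), distance |1-2|+|1-1| = 1
Tile 1: at (1,2), goal (0,0), distance |1-0|+|2-0| = 3
Tile 4: at (2,0), goal (1,0), distance |2-1|+|0-0| = 1
Tile 7: at (2,1), goal (2,0), distance |2-2|+|1-0| = 1
Sum: 2 + 0 + 1 + 3 + 1 + 3 + 1 + 1 = 12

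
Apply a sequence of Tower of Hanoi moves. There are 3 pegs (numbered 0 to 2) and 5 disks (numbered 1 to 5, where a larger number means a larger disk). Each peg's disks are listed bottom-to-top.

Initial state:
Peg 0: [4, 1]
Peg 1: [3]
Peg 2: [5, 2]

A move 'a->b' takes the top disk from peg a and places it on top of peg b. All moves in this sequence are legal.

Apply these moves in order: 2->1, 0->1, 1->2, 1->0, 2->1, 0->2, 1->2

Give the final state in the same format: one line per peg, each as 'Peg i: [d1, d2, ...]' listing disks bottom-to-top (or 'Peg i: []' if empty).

After move 1 (2->1):
Peg 0: [4, 1]
Peg 1: [3, 2]
Peg 2: [5]

After move 2 (0->1):
Peg 0: [4]
Peg 1: [3, 2, 1]
Peg 2: [5]

After move 3 (1->2):
Peg 0: [4]
Peg 1: [3, 2]
Peg 2: [5, 1]

After move 4 (1->0):
Peg 0: [4, 2]
Peg 1: [3]
Peg 2: [5, 1]

After move 5 (2->1):
Peg 0: [4, 2]
Peg 1: [3, 1]
Peg 2: [5]

After move 6 (0->2):
Peg 0: [4]
Peg 1: [3, 1]
Peg 2: [5, 2]

After move 7 (1->2):
Peg 0: [4]
Peg 1: [3]
Peg 2: [5, 2, 1]

Answer: Peg 0: [4]
Peg 1: [3]
Peg 2: [5, 2, 1]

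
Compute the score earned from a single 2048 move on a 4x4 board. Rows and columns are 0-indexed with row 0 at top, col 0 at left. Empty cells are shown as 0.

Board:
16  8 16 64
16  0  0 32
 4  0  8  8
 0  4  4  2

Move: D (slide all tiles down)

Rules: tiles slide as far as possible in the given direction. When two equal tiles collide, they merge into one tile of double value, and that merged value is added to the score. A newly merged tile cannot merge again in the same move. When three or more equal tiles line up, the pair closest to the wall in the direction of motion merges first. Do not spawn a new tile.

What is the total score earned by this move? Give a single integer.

Answer: 32

Derivation:
Slide down:
col 0: [16, 16, 4, 0] -> [0, 0, 32, 4]  score +32 (running 32)
col 1: [8, 0, 0, 4] -> [0, 0, 8, 4]  score +0 (running 32)
col 2: [16, 0, 8, 4] -> [0, 16, 8, 4]  score +0 (running 32)
col 3: [64, 32, 8, 2] -> [64, 32, 8, 2]  score +0 (running 32)
Board after move:
 0  0  0 64
 0  0 16 32
32  8  8  8
 4  4  4  2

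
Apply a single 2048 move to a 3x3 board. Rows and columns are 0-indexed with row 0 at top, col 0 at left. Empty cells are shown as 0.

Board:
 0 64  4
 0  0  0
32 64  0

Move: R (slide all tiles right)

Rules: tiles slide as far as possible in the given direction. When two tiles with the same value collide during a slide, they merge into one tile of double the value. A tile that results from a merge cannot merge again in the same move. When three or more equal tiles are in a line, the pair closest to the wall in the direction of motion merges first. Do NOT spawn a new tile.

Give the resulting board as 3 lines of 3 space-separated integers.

Answer:  0 64  4
 0  0  0
 0 32 64

Derivation:
Slide right:
row 0: [0, 64, 4] -> [0, 64, 4]
row 1: [0, 0, 0] -> [0, 0, 0]
row 2: [32, 64, 0] -> [0, 32, 64]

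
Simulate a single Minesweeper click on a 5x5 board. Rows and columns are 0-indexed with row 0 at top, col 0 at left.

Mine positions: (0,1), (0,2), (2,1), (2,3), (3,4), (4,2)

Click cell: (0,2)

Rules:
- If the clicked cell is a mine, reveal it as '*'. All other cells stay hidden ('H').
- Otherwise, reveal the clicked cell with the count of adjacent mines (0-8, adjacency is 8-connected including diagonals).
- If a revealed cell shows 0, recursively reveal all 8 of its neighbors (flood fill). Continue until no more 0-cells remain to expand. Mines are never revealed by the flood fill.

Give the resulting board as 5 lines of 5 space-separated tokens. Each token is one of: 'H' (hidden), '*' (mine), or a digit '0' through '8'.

H H * H H
H H H H H
H H H H H
H H H H H
H H H H H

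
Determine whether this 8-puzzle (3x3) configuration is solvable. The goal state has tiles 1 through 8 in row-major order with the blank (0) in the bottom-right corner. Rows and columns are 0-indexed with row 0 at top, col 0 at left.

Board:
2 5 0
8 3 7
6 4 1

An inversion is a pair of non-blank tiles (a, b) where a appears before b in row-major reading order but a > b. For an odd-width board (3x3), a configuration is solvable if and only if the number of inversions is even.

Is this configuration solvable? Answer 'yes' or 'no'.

Inversions (pairs i<j in row-major order where tile[i] > tile[j] > 0): 16
16 is even, so the puzzle is solvable.

Answer: yes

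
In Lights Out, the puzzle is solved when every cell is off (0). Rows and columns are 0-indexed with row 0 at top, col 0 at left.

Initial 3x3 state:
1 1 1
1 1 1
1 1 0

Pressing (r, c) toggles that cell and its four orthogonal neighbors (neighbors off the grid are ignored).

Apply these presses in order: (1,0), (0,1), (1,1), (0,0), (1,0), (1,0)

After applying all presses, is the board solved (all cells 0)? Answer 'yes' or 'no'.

After press 1 at (1,0):
0 1 1
0 0 1
0 1 0

After press 2 at (0,1):
1 0 0
0 1 1
0 1 0

After press 3 at (1,1):
1 1 0
1 0 0
0 0 0

After press 4 at (0,0):
0 0 0
0 0 0
0 0 0

After press 5 at (1,0):
1 0 0
1 1 0
1 0 0

After press 6 at (1,0):
0 0 0
0 0 0
0 0 0

Lights still on: 0

Answer: yes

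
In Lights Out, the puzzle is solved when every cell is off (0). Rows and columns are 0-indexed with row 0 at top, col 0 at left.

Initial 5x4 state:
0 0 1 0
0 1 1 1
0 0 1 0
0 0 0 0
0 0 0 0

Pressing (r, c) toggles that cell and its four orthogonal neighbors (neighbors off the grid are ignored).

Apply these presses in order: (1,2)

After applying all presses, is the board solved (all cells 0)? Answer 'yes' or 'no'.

Answer: yes

Derivation:
After press 1 at (1,2):
0 0 0 0
0 0 0 0
0 0 0 0
0 0 0 0
0 0 0 0

Lights still on: 0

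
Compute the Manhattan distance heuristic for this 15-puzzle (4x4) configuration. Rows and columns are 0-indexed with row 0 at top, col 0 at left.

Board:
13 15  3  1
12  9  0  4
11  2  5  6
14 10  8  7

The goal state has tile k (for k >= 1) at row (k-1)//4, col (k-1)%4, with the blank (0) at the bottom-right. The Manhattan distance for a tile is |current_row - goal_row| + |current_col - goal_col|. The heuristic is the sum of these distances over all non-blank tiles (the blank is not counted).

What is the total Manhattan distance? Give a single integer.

Tile 13: at (0,0), goal (3,0), distance |0-3|+|0-0| = 3
Tile 15: at (0,1), goal (3,2), distance |0-3|+|1-2| = 4
Tile 3: at (0,2), goal (0,2), distance |0-0|+|2-2| = 0
Tile 1: at (0,3), goal (0,0), distance |0-0|+|3-0| = 3
Tile 12: at (1,0), goal (2,3), distance |1-2|+|0-3| = 4
Tile 9: at (1,1), goal (2,0), distance |1-2|+|1-0| = 2
Tile 4: at (1,3), goal (0,3), distance |1-0|+|3-3| = 1
Tile 11: at (2,0), goal (2,2), distance |2-2|+|0-2| = 2
Tile 2: at (2,1), goal (0,1), distance |2-0|+|1-1| = 2
Tile 5: at (2,2), goal (1,0), distance |2-1|+|2-0| = 3
Tile 6: at (2,3), goal (1,1), distance |2-1|+|3-1| = 3
Tile 14: at (3,0), goal (3,1), distance |3-3|+|0-1| = 1
Tile 10: at (3,1), goal (2,1), distance |3-2|+|1-1| = 1
Tile 8: at (3,2), goal (1,3), distance |3-1|+|2-3| = 3
Tile 7: at (3,3), goal (1,2), distance |3-1|+|3-2| = 3
Sum: 3 + 4 + 0 + 3 + 4 + 2 + 1 + 2 + 2 + 3 + 3 + 1 + 1 + 3 + 3 = 35

Answer: 35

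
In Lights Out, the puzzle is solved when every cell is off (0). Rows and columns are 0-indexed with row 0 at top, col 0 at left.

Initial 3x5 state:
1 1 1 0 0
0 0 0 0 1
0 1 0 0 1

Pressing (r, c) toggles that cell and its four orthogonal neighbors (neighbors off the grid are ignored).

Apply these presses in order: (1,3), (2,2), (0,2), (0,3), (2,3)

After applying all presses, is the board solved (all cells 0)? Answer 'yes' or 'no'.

After press 1 at (1,3):
1 1 1 1 0
0 0 1 1 0
0 1 0 1 1

After press 2 at (2,2):
1 1 1 1 0
0 0 0 1 0
0 0 1 0 1

After press 3 at (0,2):
1 0 0 0 0
0 0 1 1 0
0 0 1 0 1

After press 4 at (0,3):
1 0 1 1 1
0 0 1 0 0
0 0 1 0 1

After press 5 at (2,3):
1 0 1 1 1
0 0 1 1 0
0 0 0 1 0

Lights still on: 7

Answer: no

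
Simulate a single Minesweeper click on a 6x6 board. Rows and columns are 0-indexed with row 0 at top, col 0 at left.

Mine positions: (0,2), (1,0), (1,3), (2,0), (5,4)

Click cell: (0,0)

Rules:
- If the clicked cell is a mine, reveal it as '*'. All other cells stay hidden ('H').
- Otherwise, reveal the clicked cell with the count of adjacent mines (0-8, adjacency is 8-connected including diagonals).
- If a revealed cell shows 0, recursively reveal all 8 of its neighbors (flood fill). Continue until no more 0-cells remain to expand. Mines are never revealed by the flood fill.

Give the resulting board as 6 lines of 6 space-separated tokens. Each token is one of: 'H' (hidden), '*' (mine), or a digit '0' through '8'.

1 H H H H H
H H H H H H
H H H H H H
H H H H H H
H H H H H H
H H H H H H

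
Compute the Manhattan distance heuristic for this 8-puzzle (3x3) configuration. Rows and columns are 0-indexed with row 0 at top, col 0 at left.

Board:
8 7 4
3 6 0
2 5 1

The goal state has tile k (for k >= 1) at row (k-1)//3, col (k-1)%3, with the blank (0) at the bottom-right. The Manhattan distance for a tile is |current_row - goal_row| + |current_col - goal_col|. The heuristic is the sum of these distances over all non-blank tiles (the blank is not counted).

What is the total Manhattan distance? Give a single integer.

Tile 8: (0,0)->(2,1) = 3
Tile 7: (0,1)->(2,0) = 3
Tile 4: (0,2)->(1,0) = 3
Tile 3: (1,0)->(0,2) = 3
Tile 6: (1,1)->(1,2) = 1
Tile 2: (2,0)->(0,1) = 3
Tile 5: (2,1)->(1,1) = 1
Tile 1: (2,2)->(0,0) = 4
Sum: 3 + 3 + 3 + 3 + 1 + 3 + 1 + 4 = 21

Answer: 21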